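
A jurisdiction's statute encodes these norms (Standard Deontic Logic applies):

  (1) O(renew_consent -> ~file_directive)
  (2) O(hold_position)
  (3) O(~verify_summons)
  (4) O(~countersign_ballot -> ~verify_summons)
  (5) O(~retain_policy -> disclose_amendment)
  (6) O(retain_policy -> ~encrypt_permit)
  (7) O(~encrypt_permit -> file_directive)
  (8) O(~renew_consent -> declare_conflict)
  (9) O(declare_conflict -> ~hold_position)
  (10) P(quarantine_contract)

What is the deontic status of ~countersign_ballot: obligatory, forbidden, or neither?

Premise 4 is O(~countersign_ballot -> ~verify_summons); even if O(~verify_summons) held, inferring O(~countersign_ballot) would be affirming the consequent — invalid.
No premise or chain of K-axiom applications forces O(~countersign_ballot), and none forces O(countersign_ballot). So ~countersign_ballot is neither obligatory nor forbidden under these norms.

Neither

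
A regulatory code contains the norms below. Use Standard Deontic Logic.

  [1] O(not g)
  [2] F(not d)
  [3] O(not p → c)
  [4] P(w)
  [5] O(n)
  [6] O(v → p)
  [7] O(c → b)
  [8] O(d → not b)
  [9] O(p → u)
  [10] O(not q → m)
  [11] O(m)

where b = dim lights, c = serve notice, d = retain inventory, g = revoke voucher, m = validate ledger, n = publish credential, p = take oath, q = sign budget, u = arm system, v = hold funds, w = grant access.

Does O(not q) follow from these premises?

Premise 10 is O(not q → m); even if O(m) held, inferring O(not q) would be affirming the consequent — invalid.
No other premise forces O(not q). An ideal world satisfying every premise can still have not q false, so O(not q) is not derivable.

No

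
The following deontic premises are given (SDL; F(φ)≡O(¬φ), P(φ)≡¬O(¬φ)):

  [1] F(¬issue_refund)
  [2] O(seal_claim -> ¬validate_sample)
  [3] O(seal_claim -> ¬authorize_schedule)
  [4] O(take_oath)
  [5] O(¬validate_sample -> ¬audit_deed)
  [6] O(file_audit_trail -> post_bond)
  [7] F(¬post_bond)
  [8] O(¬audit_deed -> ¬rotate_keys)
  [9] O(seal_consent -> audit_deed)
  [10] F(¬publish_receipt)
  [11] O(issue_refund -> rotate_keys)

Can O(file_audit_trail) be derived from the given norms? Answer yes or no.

No

Premise 6 is O(file_audit_trail -> post_bond); even if O(post_bond) held, inferring O(file_audit_trail) would be affirming the consequent — invalid.
No other premise forces O(file_audit_trail). An ideal world satisfying every premise can still have file_audit_trail false, so O(file_audit_trail) is not derivable.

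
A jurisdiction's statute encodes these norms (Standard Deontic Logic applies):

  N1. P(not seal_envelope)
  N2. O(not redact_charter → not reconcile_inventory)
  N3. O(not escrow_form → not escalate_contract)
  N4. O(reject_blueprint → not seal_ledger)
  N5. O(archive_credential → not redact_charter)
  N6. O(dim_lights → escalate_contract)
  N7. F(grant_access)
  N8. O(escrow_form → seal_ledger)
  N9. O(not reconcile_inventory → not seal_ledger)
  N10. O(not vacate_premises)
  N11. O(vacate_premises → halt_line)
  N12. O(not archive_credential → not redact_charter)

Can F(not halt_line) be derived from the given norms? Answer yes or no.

Premise 11 is O(vacate_premises → halt_line), but O(vacate_premises) is not derivable from the premises, so it does not yield O(halt_line).
No other premise forces O(halt_line). An ideal world satisfying every premise can still have not halt_line true, so F(not halt_line) is not derivable.

No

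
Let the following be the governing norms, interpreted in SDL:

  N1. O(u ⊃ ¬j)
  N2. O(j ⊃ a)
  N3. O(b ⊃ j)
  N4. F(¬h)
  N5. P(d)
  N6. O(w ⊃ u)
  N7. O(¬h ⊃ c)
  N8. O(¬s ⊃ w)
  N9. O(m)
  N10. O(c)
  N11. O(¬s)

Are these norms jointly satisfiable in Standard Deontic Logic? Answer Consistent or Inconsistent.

Premise 7 is O(¬h ⊃ c); even if O(c) held, inferring O(¬h) would be affirming the consequent — invalid.
So O(¬h) is not derivable, and the apparent clash with O(h) does not arise.
A world satisfying every obligation exists (e.g. a=false, b=false, c=true, d=false, h=true, j=false, m=true, s=false, u=true, w=true); no atom is both obligatory and forbidden, so the set is consistent.

Consistent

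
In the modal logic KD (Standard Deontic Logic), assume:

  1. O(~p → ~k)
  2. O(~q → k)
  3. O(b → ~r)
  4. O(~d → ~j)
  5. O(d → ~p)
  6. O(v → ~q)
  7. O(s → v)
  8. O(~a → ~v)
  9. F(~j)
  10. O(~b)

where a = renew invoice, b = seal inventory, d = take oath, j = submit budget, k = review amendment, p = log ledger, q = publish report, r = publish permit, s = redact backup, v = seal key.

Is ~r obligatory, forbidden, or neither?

Neither

Premise 3 is O(b → ~r), but O(b) is not derivable from the premises, so it does not yield O(~r).
No premise or chain of K-axiom applications forces O(~r), and none forces O(r). So ~r is neither obligatory nor forbidden under these norms.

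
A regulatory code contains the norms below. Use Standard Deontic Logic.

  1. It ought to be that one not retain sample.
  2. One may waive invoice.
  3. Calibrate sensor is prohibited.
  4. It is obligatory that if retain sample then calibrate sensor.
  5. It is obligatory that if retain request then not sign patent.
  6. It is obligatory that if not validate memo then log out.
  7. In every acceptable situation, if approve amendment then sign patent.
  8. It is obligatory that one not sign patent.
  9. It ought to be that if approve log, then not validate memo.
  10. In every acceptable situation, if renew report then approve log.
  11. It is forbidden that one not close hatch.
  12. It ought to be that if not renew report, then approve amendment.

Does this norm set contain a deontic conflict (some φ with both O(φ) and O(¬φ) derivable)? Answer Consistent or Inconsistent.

Premise 4 is O(retain_sample → calibrate_sensor), but O(retain_sample) is not derivable from the premises, so it does not yield O(calibrate_sensor).
So O(calibrate_sensor) is not derivable, and the apparent clash with O(¬calibrate_sensor) does not arise.
A world satisfying every obligation exists (e.g. approve_amendment=false, approve_log=true, calibrate_sensor=false, close_hatch=true, log_out=true, renew_report=true, retain_request=false, retain_sample=false, sign_patent=false, validate_memo=false, waive_invoice=false); no atom is both obligatory and forbidden, so the set is consistent.

Consistent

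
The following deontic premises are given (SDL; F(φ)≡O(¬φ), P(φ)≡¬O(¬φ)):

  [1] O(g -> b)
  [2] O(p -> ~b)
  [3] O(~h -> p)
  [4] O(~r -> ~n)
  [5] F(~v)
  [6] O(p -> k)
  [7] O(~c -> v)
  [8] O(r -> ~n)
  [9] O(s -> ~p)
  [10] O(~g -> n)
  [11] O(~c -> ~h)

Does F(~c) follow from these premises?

Yes

Premises 8 and 4 are O(r -> ~n) and O(~r -> ~n); every ideal world satisfies r or ~r, so in either case ~n holds — hence O(~n).
Premise 10, O(~g -> n), contraposes to O(~n -> g); with O(~n) we get O(g).
From O(g) and premise 1, O(g -> b), we obtain O(b).
Premise 2, O(p -> ~b), contraposes to O(b -> ~p); with O(b) we get O(~p).
Premise 3, O(~h -> p), contraposes to O(~p -> h); with O(~p) we get O(h).
Premise 11 is O(~c -> ~h); contrapositively O(h -> c). Since O(h) holds, K gives O(c).
Premises 5, 6, 7, 9 do not contribute to this derivation.
So O(c) holds, i.e. F(~c). The claim follows.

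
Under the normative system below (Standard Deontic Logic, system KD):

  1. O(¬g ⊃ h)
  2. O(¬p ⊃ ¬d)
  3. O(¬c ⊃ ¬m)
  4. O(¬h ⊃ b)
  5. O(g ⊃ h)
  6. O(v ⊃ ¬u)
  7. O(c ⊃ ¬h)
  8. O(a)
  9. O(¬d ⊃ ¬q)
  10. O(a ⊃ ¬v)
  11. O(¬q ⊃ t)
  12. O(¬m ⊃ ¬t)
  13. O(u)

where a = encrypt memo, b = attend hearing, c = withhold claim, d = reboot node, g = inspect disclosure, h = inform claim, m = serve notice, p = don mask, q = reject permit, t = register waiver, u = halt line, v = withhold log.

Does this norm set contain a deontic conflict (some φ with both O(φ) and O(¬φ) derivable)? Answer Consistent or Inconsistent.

Premise 6 is O(v ⊃ ¬u), but O(v) is not derivable from the premises, so it does not yield O(¬u).
So O(¬u) is not derivable, and the apparent clash with O(u) does not arise.
A world satisfying every obligation exists (e.g. a=true, b=false, c=false, d=true, g=false, h=true, m=false, p=true, q=true, t=false, u=true, v=false); no atom is both obligatory and forbidden, so the set is consistent.

Consistent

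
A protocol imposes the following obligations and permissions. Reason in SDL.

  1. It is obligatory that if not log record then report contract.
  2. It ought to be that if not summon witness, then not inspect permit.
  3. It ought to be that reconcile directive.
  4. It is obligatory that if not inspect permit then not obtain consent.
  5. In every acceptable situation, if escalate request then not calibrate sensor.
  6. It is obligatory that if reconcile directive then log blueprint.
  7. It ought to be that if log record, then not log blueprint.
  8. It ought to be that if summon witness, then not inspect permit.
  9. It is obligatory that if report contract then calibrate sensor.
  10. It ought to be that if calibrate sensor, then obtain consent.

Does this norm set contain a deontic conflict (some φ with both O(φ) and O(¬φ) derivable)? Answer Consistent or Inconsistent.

By case analysis on summon_witness: premise 8 gives O(summon_witness → ¬inspect_permit) and premise 2 gives O(¬summon_witness → ¬inspect_permit), so O(¬inspect_permit) either way.
From O(¬inspect_permit) and premise 4, O(¬inspect_permit → ¬obtain_consent), we obtain O(¬obtain_consent).
Premise 10 is O(calibrate_sensor → obtain_consent); contrapositively O(¬obtain_consent → ¬calibrate_sensor). Since O(¬obtain_consent) holds, K gives O(¬calibrate_sensor).
Premise 9, O(report_contract → calibrate_sensor), contraposes to O(¬calibrate_sensor → ¬report_contract); with O(¬calibrate_sensor) we get O(¬report_contract).
Premise 1 is O(¬log_record → report_contract); contrapositively O(¬report_contract → log_record). Since O(¬report_contract) holds, K gives O(log_record).
From O(log_record) and premise 7, O(log_record → ¬log_blueprint), we obtain O(¬log_blueprint).
The contrapositive of premise 6 (O(reconcile_directive → log_blueprint)) is O(¬log_blueprint → ¬reconcile_directive), and O(¬log_blueprint) is already established, so O(¬reconcile_directive).
But premise 3 directly asserts O(reconcile_directive).
We now have both O(¬reconcile_directive) and O(reconcile_directive) — reconcile_directive is simultaneously obligatory and forbidden, violating the D-axiom.

Inconsistent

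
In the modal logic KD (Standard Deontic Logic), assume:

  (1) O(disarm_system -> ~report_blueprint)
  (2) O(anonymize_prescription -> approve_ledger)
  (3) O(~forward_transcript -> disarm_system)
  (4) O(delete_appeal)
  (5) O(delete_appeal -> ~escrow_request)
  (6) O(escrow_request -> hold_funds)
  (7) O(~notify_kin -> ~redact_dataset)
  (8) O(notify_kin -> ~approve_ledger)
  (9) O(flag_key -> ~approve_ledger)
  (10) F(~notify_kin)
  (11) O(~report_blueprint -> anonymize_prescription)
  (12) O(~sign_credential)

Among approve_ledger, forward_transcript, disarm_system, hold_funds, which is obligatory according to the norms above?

forward_transcript

Premise 10, F(~notify_kin), is equivalent to O(notify_kin).
With premise 8, O(notify_kin -> ~approve_ledger), the K-axiom yields O(~approve_ledger).
The contrapositive of premise 2 (O(anonymize_prescription -> approve_ledger)) is O(~approve_ledger -> ~anonymize_prescription), and O(~approve_ledger) is already established, so O(~anonymize_prescription).
Premise 11 is O(~report_blueprint -> anonymize_prescription); contrapositively O(~anonymize_prescription -> report_blueprint). Since O(~anonymize_prescription) holds, K gives O(report_blueprint).
Premise 1 is O(disarm_system -> ~report_blueprint); contrapositively O(report_blueprint -> ~disarm_system). Since O(report_blueprint) holds, K gives O(~disarm_system).
The contrapositive of premise 3 (O(~forward_transcript -> disarm_system)) is O(~disarm_system -> forward_transcript), and O(~disarm_system) is already established, so O(forward_transcript).
So O(forward_transcript) holds — forward_transcript is obligatory. None of the other listed options is made obligatory by any chain of premises.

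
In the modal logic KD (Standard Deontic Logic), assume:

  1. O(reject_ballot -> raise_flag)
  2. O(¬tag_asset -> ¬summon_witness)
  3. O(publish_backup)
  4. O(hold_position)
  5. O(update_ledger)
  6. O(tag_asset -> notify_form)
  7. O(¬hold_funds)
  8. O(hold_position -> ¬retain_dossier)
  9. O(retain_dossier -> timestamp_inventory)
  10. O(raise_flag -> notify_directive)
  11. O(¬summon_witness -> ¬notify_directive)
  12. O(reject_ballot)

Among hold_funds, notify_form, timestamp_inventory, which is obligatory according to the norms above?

notify_form

Premise 12 states O(reject_ballot) outright.
Applying K to premise 1 (O(reject_ballot -> raise_flag)) and O(reject_ballot) yields O(raise_flag).
Premise 10 is O(raise_flag -> notify_directive); since O(raise_flag), deontic closure gives O(notify_directive).
Premise 11 is O(¬summon_witness -> ¬notify_directive); contrapositively O(notify_directive -> summon_witness). Since O(notify_directive) holds, K gives O(summon_witness).
Premise 2, O(¬tag_asset -> ¬summon_witness), contraposes to O(summon_witness -> tag_asset); with O(summon_witness) we get O(tag_asset).
With premise 6, O(tag_asset -> notify_form), the K-axiom yields O(notify_form).
So O(notify_form) holds — notify_form is obligatory. None of the other listed options is made obligatory by any chain of premises.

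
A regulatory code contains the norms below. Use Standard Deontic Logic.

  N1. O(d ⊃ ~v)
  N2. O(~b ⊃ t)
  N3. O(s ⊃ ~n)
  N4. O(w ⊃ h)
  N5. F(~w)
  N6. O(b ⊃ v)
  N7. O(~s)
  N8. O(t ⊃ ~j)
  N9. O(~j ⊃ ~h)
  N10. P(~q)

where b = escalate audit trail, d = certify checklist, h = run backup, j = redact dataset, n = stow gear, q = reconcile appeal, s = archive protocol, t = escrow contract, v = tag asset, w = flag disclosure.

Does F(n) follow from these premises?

Premise 3 is O(s ⊃ ~n), but O(s) is not derivable from the premises, so it does not yield O(~n).
No other premise forces O(~n). An ideal world satisfying every premise can still have n true, so F(n) is not derivable.

No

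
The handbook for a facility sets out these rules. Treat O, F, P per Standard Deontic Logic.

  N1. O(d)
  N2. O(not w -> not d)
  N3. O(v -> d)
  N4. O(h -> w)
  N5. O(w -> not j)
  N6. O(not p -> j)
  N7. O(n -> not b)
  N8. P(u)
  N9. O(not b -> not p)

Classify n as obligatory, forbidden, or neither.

Forbidden

Premise 1 gives O(d).
The contrapositive of premise 2 (O(not w -> not d)) is O(d -> w), and O(d) is already established, so O(w).
From O(w) and premise 5, O(w -> not j), we obtain O(not j).
Premise 6 is O(not p -> j); contrapositively O(not j -> p). Since O(not j) holds, K gives O(p).
The contrapositive of premise 9 (O(not b -> not p)) is O(p -> b), and O(p) is already established, so O(b).
Premise 7 is O(n -> not b); contrapositively O(b -> not n). Since O(b) holds, K gives O(not n).
Premises 3, 4, 8 do not contribute to this derivation.
Thus O(not n), which is F(n): n is forbidden.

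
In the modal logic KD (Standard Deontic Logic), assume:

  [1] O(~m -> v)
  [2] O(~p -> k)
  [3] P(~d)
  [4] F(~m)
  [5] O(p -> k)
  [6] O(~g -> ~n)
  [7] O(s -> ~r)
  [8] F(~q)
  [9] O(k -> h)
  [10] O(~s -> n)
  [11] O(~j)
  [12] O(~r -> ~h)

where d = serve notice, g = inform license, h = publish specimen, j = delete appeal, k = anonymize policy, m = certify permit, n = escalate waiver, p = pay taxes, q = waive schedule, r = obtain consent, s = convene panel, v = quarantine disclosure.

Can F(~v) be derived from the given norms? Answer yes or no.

Premise 1 is O(~m -> v), but O(~m) is not derivable from the premises, so it does not yield O(v).
No other premise forces O(v). An ideal world satisfying every premise can still have ~v true, so F(~v) is not derivable.

No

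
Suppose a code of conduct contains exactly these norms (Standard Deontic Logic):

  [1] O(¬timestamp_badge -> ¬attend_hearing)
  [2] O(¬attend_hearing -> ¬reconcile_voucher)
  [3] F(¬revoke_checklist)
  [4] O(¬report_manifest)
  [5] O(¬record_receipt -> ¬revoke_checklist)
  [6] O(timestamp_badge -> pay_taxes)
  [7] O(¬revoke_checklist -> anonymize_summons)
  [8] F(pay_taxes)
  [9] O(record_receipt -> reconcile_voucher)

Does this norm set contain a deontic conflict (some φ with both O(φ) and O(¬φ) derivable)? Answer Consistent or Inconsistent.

Premise 3, F(¬revoke_checklist), is equivalent to O(revoke_checklist).
The contrapositive of premise 5 (O(¬record_receipt -> ¬revoke_checklist)) is O(revoke_checklist -> record_receipt), and O(revoke_checklist) is already established, so O(record_receipt).
Premise 9 is O(record_receipt -> reconcile_voucher); since O(record_receipt), deontic closure gives O(reconcile_voucher).
Premise 2 is O(¬attend_hearing -> ¬reconcile_voucher); contrapositively O(reconcile_voucher -> attend_hearing). Since O(reconcile_voucher) holds, K gives O(attend_hearing).
Premise 1 is O(¬timestamp_badge -> ¬attend_hearing); contrapositively O(attend_hearing -> timestamp_badge). Since O(attend_hearing) holds, K gives O(timestamp_badge).
From O(timestamp_badge) and premise 6, O(timestamp_badge -> pay_taxes), we obtain O(pay_taxes).
But premise 8, F(pay_taxes), means O(¬pay_taxes).
We now have both O(pay_taxes) and O(¬pay_taxes) — pay_taxes is simultaneously obligatory and forbidden, violating the D-axiom.

Inconsistent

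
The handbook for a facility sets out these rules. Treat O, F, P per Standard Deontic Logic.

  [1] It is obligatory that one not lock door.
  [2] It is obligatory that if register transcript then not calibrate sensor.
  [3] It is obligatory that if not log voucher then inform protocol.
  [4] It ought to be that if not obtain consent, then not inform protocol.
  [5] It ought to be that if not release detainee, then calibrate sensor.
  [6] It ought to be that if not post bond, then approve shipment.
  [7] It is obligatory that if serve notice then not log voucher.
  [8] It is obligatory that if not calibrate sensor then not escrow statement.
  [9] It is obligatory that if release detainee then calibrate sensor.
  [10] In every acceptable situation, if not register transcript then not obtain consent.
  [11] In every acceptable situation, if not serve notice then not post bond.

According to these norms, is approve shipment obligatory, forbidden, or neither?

Premises 5 and 9 are O(¬release_detainee → calibrate_sensor) and O(release_detainee → calibrate_sensor); every ideal world satisfies ¬release_detainee or release_detainee, so in either case calibrate_sensor holds — hence O(calibrate_sensor).
Premise 2, O(register_transcript → ¬calibrate_sensor), contraposes to O(calibrate_sensor → ¬register_transcript); with O(calibrate_sensor) we get O(¬register_transcript).
With premise 10, O(¬register_transcript → ¬obtain_consent), the K-axiom yields O(¬obtain_consent).
Applying K to premise 4 (O(¬obtain_consent → ¬inform_protocol)) and O(¬obtain_consent) yields O(¬inform_protocol).
Premise 3 is O(¬log_voucher → inform_protocol); contrapositively O(¬inform_protocol → log_voucher). Since O(¬inform_protocol) holds, K gives O(log_voucher).
Premise 7, O(serve_notice → ¬log_voucher), contraposes to O(log_voucher → ¬serve_notice); with O(log_voucher) we get O(¬serve_notice).
From O(¬serve_notice) and premise 11, O(¬serve_notice → ¬post_bond), we obtain O(¬post_bond).
Premise 6 is O(¬post_bond → approve_shipment); since O(¬post_bond), deontic closure gives O(approve_shipment).
Premises 1, 8 do not contribute to this derivation.
Hence approve_shipment is obligatory.

Obligatory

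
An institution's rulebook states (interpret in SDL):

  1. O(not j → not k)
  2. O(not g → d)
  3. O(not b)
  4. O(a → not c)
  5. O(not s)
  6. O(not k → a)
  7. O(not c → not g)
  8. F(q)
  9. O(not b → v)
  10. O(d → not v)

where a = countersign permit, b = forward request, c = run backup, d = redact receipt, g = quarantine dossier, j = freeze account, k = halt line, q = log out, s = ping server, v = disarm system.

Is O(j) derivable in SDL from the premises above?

Premise 3 gives O(not b).
Premise 9 is O(not b → v); since O(not b), deontic closure gives O(v).
Premise 10 is O(d → not v); contrapositively O(v → not d). Since O(v) holds, K gives O(not d).
The contrapositive of premise 2 (O(not g → d)) is O(not d → g), and O(not d) is already established, so O(g).
Premise 7, O(not c → not g), contraposes to O(g → c); with O(g) we get O(c).
The contrapositive of premise 4 (O(a → not c)) is O(c → not a), and O(c) is already established, so O(not a).
The contrapositive of premise 6 (O(not k → a)) is O(not a → k), and O(not a) is already established, so O(k).
Premise 1, O(not j → not k), contraposes to O(k → j); with O(k) we get O(j).
Premises 5, 8 do not contribute to this derivation.
So O(j) follows.

Yes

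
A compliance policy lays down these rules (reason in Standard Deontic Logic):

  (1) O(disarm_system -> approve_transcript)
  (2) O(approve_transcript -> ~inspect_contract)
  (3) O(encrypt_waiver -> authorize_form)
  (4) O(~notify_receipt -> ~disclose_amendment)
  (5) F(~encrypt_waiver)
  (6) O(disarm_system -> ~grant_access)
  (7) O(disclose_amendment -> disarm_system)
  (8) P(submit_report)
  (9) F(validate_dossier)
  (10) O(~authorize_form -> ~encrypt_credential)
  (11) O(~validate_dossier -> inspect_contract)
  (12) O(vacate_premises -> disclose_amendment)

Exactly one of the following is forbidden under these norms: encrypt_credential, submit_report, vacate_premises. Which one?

vacate_premises

Premise 9 is F(validate_dossier), i.e. O(~validate_dossier).
Premise 11 is O(~validate_dossier -> inspect_contract); since O(~validate_dossier), deontic closure gives O(inspect_contract).
The contrapositive of premise 2 (O(approve_transcript -> ~inspect_contract)) is O(inspect_contract -> ~approve_transcript), and O(inspect_contract) is already established, so O(~approve_transcript).
The contrapositive of premise 1 (O(disarm_system -> approve_transcript)) is O(~approve_transcript -> ~disarm_system), and O(~approve_transcript) is already established, so O(~disarm_system).
Premise 7 is O(disclose_amendment -> disarm_system); contrapositively O(~disarm_system -> ~disclose_amendment). Since O(~disarm_system) holds, K gives O(~disclose_amendment).
Premise 12 is O(vacate_premises -> disclose_amendment); contrapositively O(~disclose_amendment -> ~vacate_premises). Since O(~disclose_amendment) holds, K gives O(~vacate_premises).
So O(~vacate_premises) holds, i.e. vacate_premises is forbidden. None of the other listed options is forbidden under the premises.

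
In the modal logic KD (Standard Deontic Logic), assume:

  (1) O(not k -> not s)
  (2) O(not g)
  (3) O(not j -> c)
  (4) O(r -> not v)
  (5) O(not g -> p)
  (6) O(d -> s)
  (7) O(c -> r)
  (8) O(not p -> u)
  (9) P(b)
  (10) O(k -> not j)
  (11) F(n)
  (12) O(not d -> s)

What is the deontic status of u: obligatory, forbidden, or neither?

Premise 8 is O(not p -> u), but O(not p) is not derivable from the premises, so it does not yield O(u).
No premise or chain of K-axiom applications forces O(u), and none forces O(not u). So u is neither obligatory nor forbidden under these norms.

Neither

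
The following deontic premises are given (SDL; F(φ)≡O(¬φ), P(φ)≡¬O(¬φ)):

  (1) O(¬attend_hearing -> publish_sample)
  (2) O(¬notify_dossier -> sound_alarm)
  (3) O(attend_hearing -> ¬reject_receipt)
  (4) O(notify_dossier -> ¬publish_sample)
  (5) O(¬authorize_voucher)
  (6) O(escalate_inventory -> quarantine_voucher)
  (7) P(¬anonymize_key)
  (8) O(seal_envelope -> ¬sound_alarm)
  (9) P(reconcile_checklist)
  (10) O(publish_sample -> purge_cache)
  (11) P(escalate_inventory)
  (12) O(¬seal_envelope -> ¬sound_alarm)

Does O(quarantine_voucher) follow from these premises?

Premise 6 is O(escalate_inventory -> quarantine_voucher), but O(escalate_inventory) is not derivable from the premises (the permission P(escalate_inventory) asserts only ¬O(¬escalate_inventory), not O(escalate_inventory)), so it does not yield O(quarantine_voucher).
No other premise forces O(quarantine_voucher). An ideal world satisfying every premise can still have quarantine_voucher false, so O(quarantine_voucher) is not derivable.

No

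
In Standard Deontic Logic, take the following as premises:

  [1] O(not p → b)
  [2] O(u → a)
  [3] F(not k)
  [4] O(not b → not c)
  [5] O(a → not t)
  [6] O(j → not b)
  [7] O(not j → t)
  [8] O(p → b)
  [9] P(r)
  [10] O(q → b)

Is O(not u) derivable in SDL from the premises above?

Premises 1 and 8 are O(not p → b) and O(p → b); every ideal world satisfies not p or p, so in either case b holds — hence O(b).
The contrapositive of premise 6 (O(j → not b)) is O(b → not j), and O(b) is already established, so O(not j).
Premise 7 is O(not j → t); since O(not j), deontic closure gives O(t).
The contrapositive of premise 5 (O(a → not t)) is O(t → not a), and O(t) is already established, so O(not a).
Premise 2 is O(u → a); contrapositively O(not a → not u). Since O(not a) holds, K gives O(not u).
Premises 3, 4, 9, 10 do not contribute to this derivation.
So O(not u) follows.

Yes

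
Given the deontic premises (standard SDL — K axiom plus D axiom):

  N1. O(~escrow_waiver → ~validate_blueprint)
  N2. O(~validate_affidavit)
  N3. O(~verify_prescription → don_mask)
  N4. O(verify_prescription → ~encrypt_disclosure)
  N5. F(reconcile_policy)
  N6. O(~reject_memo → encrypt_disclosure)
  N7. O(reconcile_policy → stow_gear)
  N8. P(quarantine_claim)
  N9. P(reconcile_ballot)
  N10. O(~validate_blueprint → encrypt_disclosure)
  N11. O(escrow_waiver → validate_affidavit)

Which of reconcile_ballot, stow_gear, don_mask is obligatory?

don_mask

Premise 2 gives O(~validate_affidavit).
The contrapositive of premise 11 (O(escrow_waiver → validate_affidavit)) is O(~validate_affidavit → ~escrow_waiver), and O(~validate_affidavit) is already established, so O(~escrow_waiver).
Applying K to premise 1 (O(~escrow_waiver → ~validate_blueprint)) and O(~escrow_waiver) yields O(~validate_blueprint).
With premise 10, O(~validate_blueprint → encrypt_disclosure), the K-axiom yields O(encrypt_disclosure).
The contrapositive of premise 4 (O(verify_prescription → ~encrypt_disclosure)) is O(encrypt_disclosure → ~verify_prescription), and O(encrypt_disclosure) is already established, so O(~verify_prescription).
Premise 3 is O(~verify_prescription → don_mask); since O(~verify_prescription), deontic closure gives O(don_mask).
So O(don_mask) holds — don_mask is obligatory. None of the other listed options is made obligatory by any chain of premises.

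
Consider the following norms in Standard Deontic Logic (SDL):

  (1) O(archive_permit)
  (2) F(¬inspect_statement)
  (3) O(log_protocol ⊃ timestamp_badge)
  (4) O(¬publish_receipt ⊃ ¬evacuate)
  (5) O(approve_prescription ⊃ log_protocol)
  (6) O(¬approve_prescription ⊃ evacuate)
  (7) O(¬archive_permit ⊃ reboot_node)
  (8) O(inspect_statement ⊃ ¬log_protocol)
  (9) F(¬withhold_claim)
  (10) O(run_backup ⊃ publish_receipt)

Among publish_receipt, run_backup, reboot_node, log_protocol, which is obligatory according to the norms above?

publish_receipt

F(¬inspect_statement) at premise 2 means O(inspect_statement).
From O(inspect_statement) and premise 8, O(inspect_statement ⊃ ¬log_protocol), we obtain O(¬log_protocol).
Premise 5 is O(approve_prescription ⊃ log_protocol); contrapositively O(¬log_protocol ⊃ ¬approve_prescription). Since O(¬log_protocol) holds, K gives O(¬approve_prescription).
With premise 6, O(¬approve_prescription ⊃ evacuate), the K-axiom yields O(evacuate).
Premise 4 is O(¬publish_receipt ⊃ ¬evacuate); contrapositively O(evacuate ⊃ publish_receipt). Since O(evacuate) holds, K gives O(publish_receipt).
So O(publish_receipt) holds — publish_receipt is obligatory. None of the other listed options is made obligatory by any chain of premises.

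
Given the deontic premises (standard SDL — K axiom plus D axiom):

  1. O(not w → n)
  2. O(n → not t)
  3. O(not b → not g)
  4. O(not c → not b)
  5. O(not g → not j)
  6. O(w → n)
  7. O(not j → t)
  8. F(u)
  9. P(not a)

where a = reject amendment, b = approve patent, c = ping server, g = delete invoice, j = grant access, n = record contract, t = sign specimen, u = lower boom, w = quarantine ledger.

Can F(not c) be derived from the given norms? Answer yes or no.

Yes

Premises 1 and 6 cover both cases: O(not w → n) and O(w → n). Since not w ∨ w is a tautology, O(n) follows.
Premise 2 is O(n → not t); since O(n), deontic closure gives O(not t).
Premise 7 is O(not j → t); contrapositively O(not t → j). Since O(not t) holds, K gives O(j).
The contrapositive of premise 5 (O(not g → not j)) is O(j → g), and O(j) is already established, so O(g).
Premise 3 is O(not b → not g); contrapositively O(g → b). Since O(g) holds, K gives O(b).
Premise 4 is O(not c → not b); contrapositively O(b → c). Since O(b) holds, K gives O(c).
Premises 8, 9 do not contribute to this derivation.
So O(c) holds, i.e. F(not c). The claim follows.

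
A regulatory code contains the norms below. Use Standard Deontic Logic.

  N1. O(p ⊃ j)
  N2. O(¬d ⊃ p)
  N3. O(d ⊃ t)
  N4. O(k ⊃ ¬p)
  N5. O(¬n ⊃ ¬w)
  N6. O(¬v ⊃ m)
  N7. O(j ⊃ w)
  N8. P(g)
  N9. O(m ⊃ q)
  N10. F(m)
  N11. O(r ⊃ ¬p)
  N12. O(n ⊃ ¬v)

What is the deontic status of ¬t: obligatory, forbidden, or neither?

Forbidden

F(m) at premise 10 means O(¬m).
Premise 6 is O(¬v ⊃ m); contrapositively O(¬m ⊃ v). Since O(¬m) holds, K gives O(v).
Premise 12 is O(n ⊃ ¬v); contrapositively O(v ⊃ ¬n). Since O(v) holds, K gives O(¬n).
With premise 5, O(¬n ⊃ ¬w), the K-axiom yields O(¬w).
Premise 7, O(j ⊃ w), contraposes to O(¬w ⊃ ¬j); with O(¬w) we get O(¬j).
Premise 1 is O(p ⊃ j); contrapositively O(¬j ⊃ ¬p). Since O(¬j) holds, K gives O(¬p).
Premise 2 is O(¬d ⊃ p); contrapositively O(¬p ⊃ d). Since O(¬p) holds, K gives O(d).
With premise 3, O(d ⊃ t), the K-axiom yields O(t).
Premises 4, 8, 9, 11 do not contribute to this derivation.
Thus O(t), which is F(¬t): ¬t is forbidden.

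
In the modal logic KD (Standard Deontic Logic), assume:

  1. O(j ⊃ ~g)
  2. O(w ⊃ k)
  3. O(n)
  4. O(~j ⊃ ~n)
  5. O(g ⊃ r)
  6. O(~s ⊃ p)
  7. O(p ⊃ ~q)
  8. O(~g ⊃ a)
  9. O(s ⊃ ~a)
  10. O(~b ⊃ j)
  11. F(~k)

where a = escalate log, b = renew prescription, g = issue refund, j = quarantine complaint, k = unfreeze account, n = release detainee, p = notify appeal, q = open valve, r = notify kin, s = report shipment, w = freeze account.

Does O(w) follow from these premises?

No

Premise 2 is O(w ⊃ k); even if O(k) held, inferring O(w) would be affirming the consequent — invalid.
No other premise forces O(w). An ideal world satisfying every premise can still have w false, so O(w) is not derivable.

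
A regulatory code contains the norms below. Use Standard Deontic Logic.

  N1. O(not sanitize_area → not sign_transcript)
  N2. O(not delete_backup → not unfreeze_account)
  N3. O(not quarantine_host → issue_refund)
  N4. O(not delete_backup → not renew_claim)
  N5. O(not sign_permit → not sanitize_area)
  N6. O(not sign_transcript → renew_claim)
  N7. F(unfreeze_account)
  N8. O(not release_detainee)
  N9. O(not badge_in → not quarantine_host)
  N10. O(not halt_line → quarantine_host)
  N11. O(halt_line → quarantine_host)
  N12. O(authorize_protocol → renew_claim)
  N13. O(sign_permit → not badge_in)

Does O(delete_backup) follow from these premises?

Yes

Premises 11 and 10 cover both cases: O(halt_line → quarantine_host) and O(not halt_line → quarantine_host). Since halt_line ∨ not halt_line is a tautology, O(quarantine_host) follows.
The contrapositive of premise 9 (O(not badge_in → not quarantine_host)) is O(quarantine_host → badge_in), and O(quarantine_host) is already established, so O(badge_in).
The contrapositive of premise 13 (O(sign_permit → not badge_in)) is O(badge_in → not sign_permit), and O(badge_in) is already established, so O(not sign_permit).
Premise 5 is O(not sign_permit → not sanitize_area); since O(not sign_permit), deontic closure gives O(not sanitize_area).
With premise 1, O(not sanitize_area → not sign_transcript), the K-axiom yields O(not sign_transcript).
From O(not sign_transcript) and premise 6, O(not sign_transcript → renew_claim), we obtain O(renew_claim).
Premise 4 is O(not delete_backup → not renew_claim); contrapositively O(renew_claim → delete_backup). Since O(renew_claim) holds, K gives O(delete_backup).
Premises 2, 3, 7, 8, 12 do not contribute to this derivation.
So O(delete_backup) follows.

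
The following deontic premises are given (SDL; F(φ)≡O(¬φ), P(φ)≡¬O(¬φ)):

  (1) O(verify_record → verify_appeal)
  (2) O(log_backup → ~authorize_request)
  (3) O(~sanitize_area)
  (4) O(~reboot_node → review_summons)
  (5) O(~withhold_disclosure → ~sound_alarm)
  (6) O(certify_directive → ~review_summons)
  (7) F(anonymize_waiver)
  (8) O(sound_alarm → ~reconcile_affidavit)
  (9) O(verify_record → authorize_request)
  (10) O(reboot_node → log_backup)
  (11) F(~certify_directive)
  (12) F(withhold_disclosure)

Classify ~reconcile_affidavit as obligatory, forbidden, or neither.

Premise 8 is O(sound_alarm → ~reconcile_affidavit), but O(sound_alarm) is not derivable from the premises, so it does not yield O(~reconcile_affidavit).
No premise or chain of K-axiom applications forces O(~reconcile_affidavit), and none forces O(reconcile_affidavit). So ~reconcile_affidavit is neither obligatory nor forbidden under these norms.

Neither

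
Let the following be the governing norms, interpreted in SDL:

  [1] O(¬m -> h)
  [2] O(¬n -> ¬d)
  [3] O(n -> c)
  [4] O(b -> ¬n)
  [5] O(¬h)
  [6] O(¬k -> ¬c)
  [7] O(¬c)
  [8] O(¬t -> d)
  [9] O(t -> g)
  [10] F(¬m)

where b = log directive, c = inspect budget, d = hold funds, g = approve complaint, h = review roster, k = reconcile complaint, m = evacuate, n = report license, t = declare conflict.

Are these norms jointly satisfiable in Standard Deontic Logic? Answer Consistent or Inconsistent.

Premise 1 is O(¬m -> h), but O(¬m) is not derivable from the premises, so it does not yield O(h).
So O(h) is not derivable, and the apparent clash with O(¬h) does not arise.
A world satisfying every obligation exists (e.g. b=false, c=false, d=false, g=true, h=false, k=false, m=true, n=false, t=true); no atom is both obligatory and forbidden, so the set is consistent.

Consistent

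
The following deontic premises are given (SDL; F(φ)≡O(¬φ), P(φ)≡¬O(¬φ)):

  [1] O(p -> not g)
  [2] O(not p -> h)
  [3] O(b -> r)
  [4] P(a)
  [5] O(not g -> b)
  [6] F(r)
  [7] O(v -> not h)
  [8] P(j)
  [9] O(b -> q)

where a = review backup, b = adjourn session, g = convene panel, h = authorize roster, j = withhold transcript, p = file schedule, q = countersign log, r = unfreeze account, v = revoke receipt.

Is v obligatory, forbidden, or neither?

Forbidden

Premise 6 is F(r), i.e. O(not r).
Premise 3, O(b -> r), contraposes to O(not r -> not b); with O(not r) we get O(not b).
Premise 5 is O(not g -> b); contrapositively O(not b -> g). Since O(not b) holds, K gives O(g).
Premise 1, O(p -> not g), contraposes to O(g -> not p); with O(g) we get O(not p).
With premise 2, O(not p -> h), the K-axiom yields O(h).
Premise 7 is O(v -> not h); contrapositively O(h -> not v). Since O(h) holds, K gives O(not v).
Premises 4, 8, 9 do not contribute to this derivation.
Thus O(not v), which is F(v): v is forbidden.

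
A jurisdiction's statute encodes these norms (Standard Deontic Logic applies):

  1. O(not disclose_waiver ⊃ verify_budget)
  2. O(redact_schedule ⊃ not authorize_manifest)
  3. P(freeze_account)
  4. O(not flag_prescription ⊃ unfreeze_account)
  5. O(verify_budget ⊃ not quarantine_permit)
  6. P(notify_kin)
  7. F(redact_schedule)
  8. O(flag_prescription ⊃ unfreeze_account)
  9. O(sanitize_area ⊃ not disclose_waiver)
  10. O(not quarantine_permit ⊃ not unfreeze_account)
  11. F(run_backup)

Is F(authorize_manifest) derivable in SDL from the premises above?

Premise 2 is O(redact_schedule ⊃ not authorize_manifest), but O(redact_schedule) is not derivable from the premises, so it does not yield O(not authorize_manifest).
No other premise forces O(not authorize_manifest). An ideal world satisfying every premise can still have authorize_manifest true, so F(authorize_manifest) is not derivable.

No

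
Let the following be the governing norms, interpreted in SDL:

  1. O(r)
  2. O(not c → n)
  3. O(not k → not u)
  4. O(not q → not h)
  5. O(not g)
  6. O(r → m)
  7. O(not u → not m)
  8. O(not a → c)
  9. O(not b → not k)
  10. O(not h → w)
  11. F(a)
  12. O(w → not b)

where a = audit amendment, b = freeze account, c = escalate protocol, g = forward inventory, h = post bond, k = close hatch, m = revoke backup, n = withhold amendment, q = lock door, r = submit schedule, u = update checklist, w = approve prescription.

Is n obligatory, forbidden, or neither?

Premise 2 is O(not c → n), but O(not c) is not derivable from the premises, so it does not yield O(n).
No premise or chain of K-axiom applications forces O(n), and none forces O(not n). So n is neither obligatory nor forbidden under these norms.

Neither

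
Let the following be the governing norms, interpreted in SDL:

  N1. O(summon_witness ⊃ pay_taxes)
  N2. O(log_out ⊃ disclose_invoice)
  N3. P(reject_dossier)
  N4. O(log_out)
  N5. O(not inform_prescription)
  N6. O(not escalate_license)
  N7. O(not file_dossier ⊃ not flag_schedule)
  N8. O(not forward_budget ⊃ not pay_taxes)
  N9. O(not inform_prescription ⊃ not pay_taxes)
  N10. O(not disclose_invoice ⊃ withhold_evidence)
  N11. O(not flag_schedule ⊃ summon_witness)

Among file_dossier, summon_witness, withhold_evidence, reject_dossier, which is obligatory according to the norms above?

file_dossier

Premise 5 gives O(not inform_prescription).
With premise 9, O(not inform_prescription ⊃ not pay_taxes), the K-axiom yields O(not pay_taxes).
The contrapositive of premise 1 (O(summon_witness ⊃ pay_taxes)) is O(not pay_taxes ⊃ not summon_witness), and O(not pay_taxes) is already established, so O(not summon_witness).
The contrapositive of premise 11 (O(not flag_schedule ⊃ summon_witness)) is O(not summon_witness ⊃ flag_schedule), and O(not summon_witness) is already established, so O(flag_schedule).
The contrapositive of premise 7 (O(not file_dossier ⊃ not flag_schedule)) is O(flag_schedule ⊃ file_dossier), and O(flag_schedule) is already established, so O(file_dossier).
So O(file_dossier) holds — file_dossier is obligatory. None of the other listed options is made obligatory by any chain of premises.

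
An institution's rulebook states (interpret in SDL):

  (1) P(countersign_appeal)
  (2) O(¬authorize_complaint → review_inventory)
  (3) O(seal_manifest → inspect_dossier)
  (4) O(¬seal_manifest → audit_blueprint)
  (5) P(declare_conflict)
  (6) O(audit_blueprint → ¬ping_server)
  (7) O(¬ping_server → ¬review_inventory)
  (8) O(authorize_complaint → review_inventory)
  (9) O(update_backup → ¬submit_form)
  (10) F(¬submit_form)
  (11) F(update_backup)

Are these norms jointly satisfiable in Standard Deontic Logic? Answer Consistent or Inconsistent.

Consistent

Premise 9 is O(update_backup → ¬submit_form), but O(update_backup) is not derivable from the premises, so it does not yield O(¬submit_form).
So O(¬submit_form) is not derivable, and the apparent clash with O(submit_form) does not arise.
A world satisfying every obligation exists (e.g. audit_blueprint=false, authorize_complaint=false, countersign_appeal=false, declare_conflict=false, inspect_dossier=true, ping_server=true, review_inventory=true, seal_manifest=true, submit_form=true, update_backup=false); no atom is both obligatory and forbidden, so the set is consistent.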